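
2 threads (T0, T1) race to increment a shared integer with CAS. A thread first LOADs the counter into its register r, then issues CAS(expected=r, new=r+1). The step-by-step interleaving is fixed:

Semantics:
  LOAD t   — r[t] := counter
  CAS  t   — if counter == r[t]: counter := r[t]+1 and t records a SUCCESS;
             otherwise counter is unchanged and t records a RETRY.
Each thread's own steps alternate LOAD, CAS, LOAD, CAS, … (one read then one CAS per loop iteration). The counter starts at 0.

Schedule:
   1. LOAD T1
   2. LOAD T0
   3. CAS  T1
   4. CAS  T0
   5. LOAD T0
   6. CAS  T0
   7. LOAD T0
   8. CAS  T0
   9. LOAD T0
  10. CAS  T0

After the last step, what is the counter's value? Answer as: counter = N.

[1] T1.load  rd  (counter 0, T1.r 0)
[2] T0.load  rd  (counter 0, T0.r 0)
[3] T1.cas  hit  (counter 1, T1.r 0)
[4] T0.cas  miss  (counter 1, T0.r 0)
[5] T0.load  rd  (counter 1, T0.r 1)
[6] T0.cas  hit  (counter 2, T0.r 1)
[7] T0.load  rd  (counter 2, T0.r 2)
[8] T0.cas  hit  (counter 3, T0.r 2)
[9] T0.load  rd  (counter 3, T0.r 3)
[10] T0.cas  hit  (counter 4, T0.r 3)

counter = 4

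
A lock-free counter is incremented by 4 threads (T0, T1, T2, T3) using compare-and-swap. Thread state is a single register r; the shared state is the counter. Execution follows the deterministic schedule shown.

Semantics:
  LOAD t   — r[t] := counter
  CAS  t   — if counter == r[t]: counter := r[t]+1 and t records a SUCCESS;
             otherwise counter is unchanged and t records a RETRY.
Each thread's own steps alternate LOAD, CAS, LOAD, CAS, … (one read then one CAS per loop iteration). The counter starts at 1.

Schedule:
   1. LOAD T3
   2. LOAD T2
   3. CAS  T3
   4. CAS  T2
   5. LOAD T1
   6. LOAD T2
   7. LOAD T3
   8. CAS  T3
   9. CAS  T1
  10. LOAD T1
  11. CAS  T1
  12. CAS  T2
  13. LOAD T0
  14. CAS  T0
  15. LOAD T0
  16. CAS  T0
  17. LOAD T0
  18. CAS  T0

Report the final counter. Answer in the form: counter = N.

1. LOAD T3 → mem=1 r[T3]=1 [LOAD]
2. LOAD T2 → mem=1 r[T2]=1 [LOAD]
3. CAS T3 → mem=2 r[T3]=1 [OK]
4. CAS T2 → mem=2 r[T2]=1 [RETRY]
5. LOAD T1 → mem=2 r[T1]=2 [LOAD]
6. LOAD T2 → mem=2 r[T2]=2 [LOAD]
7. LOAD T3 → mem=2 r[T3]=2 [LOAD]
8. CAS T3 → mem=3 r[T3]=2 [OK]
9. CAS T1 → mem=3 r[T1]=2 [RETRY]
10. LOAD T1 → mem=3 r[T1]=3 [LOAD]
11. CAS T1 → mem=4 r[T1]=3 [OK]
12. CAS T2 → mem=4 r[T2]=2 [RETRY]
13. LOAD T0 → mem=4 r[T0]=4 [LOAD]
14. CAS T0 → mem=5 r[T0]=4 [OK]
15. LOAD T0 → mem=5 r[T0]=5 [LOAD]
16. CAS T0 → mem=6 r[T0]=5 [OK]
17. LOAD T0 → mem=6 r[T0]=6 [LOAD]
18. CAS T0 → mem=7 r[T0]=6 [OK]

counter = 7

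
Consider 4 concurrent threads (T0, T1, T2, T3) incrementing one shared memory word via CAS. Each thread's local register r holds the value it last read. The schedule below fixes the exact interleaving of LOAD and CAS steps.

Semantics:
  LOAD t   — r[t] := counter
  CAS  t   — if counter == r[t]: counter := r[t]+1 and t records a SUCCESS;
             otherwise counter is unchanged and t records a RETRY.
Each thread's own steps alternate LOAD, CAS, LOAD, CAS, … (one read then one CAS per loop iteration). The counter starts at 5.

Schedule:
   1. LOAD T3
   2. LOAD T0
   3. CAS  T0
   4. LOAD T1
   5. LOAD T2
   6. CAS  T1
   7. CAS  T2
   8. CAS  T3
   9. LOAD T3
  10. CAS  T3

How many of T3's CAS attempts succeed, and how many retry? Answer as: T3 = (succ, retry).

   1) LOAD T3:  M=5  r_T3=5
   2) LOAD T0:  M=5  r_T0=5
   3) CAS  T0:  M=6  r_T0=5 ✓
   4) LOAD T1:  M=6  r_T1=6
   5) LOAD T2:  M=6  r_T2=6
   6) CAS  T1:  M=7  r_T1=6 ✓
   7) CAS  T2:  M=7  r_T2=6 ✗
   8) CAS  T3:  M=7  r_T3=5 ✗
   9) LOAD T3:  M=7  r_T3=7
  10) CAS  T3:  M=8  r_T3=7 ✓

T3 = (1, 1)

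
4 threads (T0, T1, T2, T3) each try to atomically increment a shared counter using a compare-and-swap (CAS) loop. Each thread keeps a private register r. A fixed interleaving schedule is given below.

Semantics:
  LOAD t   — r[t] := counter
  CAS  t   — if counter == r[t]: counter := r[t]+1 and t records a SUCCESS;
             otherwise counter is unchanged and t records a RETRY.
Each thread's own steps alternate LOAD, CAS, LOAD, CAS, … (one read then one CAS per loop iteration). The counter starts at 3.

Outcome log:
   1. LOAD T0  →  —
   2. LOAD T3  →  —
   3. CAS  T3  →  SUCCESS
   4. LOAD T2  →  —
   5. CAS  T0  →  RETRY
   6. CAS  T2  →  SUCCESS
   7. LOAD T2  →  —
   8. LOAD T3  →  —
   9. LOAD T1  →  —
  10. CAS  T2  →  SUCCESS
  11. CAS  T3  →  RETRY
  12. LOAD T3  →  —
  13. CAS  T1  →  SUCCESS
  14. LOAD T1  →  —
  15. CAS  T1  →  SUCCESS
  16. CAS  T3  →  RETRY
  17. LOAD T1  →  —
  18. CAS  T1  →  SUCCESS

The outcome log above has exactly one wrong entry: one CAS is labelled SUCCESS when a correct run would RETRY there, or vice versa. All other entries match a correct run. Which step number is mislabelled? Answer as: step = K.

Re-executing:
T0 LOAD — after: cnt=3, r=3 — load
T3 LOAD — after: cnt=3, r=3 — load
T3 CAS — after: cnt=4, r=3 — ok
T2 LOAD — after: cnt=4, r=4 — load
T0 CAS — after: cnt=4, r=3 — retry
T2 CAS — after: cnt=5, r=4 — ok
T2 LOAD — after: cnt=5, r=5 — load
T3 LOAD — after: cnt=5, r=5 — load
T1 LOAD — after: cnt=5, r=5 — load
T2 CAS — after: cnt=6, r=5 — ok
T3 CAS — after: cnt=6, r=5 — retry
T3 LOAD — after: cnt=6, r=6 — load
T1 CAS — after: cnt=6, r=5 — retry
T1 LOAD — after: cnt=6, r=6 — load
T1 CAS — after: cnt=7, r=6 — ok
T3 CAS — after: cnt=7, r=6 — retry
T1 LOAD — after: cnt=7, r=7 — load
T1 CAS — after: cnt=8, r=7 — ok
Flip is step 13.

step = 13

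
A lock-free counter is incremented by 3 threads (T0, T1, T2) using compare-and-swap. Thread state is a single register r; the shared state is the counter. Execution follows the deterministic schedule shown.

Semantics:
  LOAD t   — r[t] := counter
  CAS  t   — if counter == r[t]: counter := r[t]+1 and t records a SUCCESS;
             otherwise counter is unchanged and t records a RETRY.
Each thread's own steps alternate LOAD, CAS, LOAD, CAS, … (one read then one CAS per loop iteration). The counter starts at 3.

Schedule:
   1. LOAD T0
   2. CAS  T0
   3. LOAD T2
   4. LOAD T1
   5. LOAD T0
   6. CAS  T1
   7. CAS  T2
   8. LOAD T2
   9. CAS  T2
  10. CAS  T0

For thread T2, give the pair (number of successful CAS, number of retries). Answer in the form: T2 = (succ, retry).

   1) LOAD T0:  M=3  r_T0=3
   2) CAS  T0:  M=4  r_T0=3 ✓
   3) LOAD T2:  M=4  r_T2=4
   4) LOAD T1:  M=4  r_T1=4
   5) LOAD T0:  M=4  r_T0=4
   6) CAS  T1:  M=5  r_T1=4 ✓
   7) CAS  T2:  M=5  r_T2=4 ✗
   8) LOAD T2:  M=5  r_T2=5
   9) CAS  T2:  M=6  r_T2=5 ✓
  10) CAS  T0:  M=6  r_T0=4 ✗

T2 = (1, 1)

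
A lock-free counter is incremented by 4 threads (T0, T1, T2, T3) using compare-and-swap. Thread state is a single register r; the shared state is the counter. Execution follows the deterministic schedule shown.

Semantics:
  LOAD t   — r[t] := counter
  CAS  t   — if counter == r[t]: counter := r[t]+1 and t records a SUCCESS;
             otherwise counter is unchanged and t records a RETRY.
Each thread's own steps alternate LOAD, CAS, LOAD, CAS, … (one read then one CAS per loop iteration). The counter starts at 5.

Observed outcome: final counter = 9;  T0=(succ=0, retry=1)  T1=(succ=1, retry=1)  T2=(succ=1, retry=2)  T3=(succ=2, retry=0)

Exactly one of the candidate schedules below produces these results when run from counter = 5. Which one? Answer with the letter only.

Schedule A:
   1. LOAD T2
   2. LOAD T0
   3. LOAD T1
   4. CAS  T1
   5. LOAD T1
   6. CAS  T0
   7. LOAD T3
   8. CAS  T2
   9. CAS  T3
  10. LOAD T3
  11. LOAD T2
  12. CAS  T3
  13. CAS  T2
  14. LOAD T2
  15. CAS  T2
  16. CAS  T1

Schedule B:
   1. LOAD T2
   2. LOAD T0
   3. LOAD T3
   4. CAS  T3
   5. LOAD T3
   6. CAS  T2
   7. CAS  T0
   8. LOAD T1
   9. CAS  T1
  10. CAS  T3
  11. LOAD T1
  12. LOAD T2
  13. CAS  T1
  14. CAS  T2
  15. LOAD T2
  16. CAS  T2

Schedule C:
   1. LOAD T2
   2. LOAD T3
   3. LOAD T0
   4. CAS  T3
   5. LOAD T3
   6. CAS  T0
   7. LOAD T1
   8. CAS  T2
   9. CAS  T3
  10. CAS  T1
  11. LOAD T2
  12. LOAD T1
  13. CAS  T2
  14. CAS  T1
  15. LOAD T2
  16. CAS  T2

A

Run A:
T2 LOAD — after: cnt=5, r=5 — load
T0 LOAD — after: cnt=5, r=5 — load
T1 LOAD — after: cnt=5, r=5 — load
T1 CAS — after: cnt=6, r=5 — ok
T1 LOAD — after: cnt=6, r=6 — load
T0 CAS — after: cnt=6, r=5 — retry
T3 LOAD — after: cnt=6, r=6 — load
T2 CAS — after: cnt=6, r=5 — retry
T3 CAS — after: cnt=7, r=6 — ok
T3 LOAD — after: cnt=7, r=7 — load
T2 LOAD — after: cnt=7, r=7 — load
T3 CAS — after: cnt=8, r=7 — ok
T2 CAS — after: cnt=8, r=7 — retry
T2 LOAD — after: cnt=8, r=8 — load
T2 CAS — after: cnt=9, r=8 — ok
T1 CAS — after: cnt=9, r=6 — retry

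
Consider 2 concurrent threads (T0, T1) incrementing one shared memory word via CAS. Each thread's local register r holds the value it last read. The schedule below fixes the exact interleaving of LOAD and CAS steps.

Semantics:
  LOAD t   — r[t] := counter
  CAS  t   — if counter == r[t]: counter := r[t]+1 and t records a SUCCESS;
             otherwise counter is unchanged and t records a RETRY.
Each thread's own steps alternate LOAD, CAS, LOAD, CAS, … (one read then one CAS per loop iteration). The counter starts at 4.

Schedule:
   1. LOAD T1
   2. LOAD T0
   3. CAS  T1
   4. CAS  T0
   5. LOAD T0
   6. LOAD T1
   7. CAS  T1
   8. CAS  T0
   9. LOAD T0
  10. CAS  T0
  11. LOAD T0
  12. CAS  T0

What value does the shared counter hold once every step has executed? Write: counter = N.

counter = 8

1. LOAD T1 → mem=4 r[T1]=4 [LOAD]
2. LOAD T0 → mem=4 r[T0]=4 [LOAD]
3. CAS T1 → mem=5 r[T1]=4 [OK]
4. CAS T0 → mem=5 r[T0]=4 [RETRY]
5. LOAD T0 → mem=5 r[T0]=5 [LOAD]
6. LOAD T1 → mem=5 r[T1]=5 [LOAD]
7. CAS T1 → mem=6 r[T1]=5 [OK]
8. CAS T0 → mem=6 r[T0]=5 [RETRY]
9. LOAD T0 → mem=6 r[T0]=6 [LOAD]
10. CAS T0 → mem=7 r[T0]=6 [OK]
11. LOAD T0 → mem=7 r[T0]=7 [LOAD]
12. CAS T0 → mem=8 r[T0]=7 [OK]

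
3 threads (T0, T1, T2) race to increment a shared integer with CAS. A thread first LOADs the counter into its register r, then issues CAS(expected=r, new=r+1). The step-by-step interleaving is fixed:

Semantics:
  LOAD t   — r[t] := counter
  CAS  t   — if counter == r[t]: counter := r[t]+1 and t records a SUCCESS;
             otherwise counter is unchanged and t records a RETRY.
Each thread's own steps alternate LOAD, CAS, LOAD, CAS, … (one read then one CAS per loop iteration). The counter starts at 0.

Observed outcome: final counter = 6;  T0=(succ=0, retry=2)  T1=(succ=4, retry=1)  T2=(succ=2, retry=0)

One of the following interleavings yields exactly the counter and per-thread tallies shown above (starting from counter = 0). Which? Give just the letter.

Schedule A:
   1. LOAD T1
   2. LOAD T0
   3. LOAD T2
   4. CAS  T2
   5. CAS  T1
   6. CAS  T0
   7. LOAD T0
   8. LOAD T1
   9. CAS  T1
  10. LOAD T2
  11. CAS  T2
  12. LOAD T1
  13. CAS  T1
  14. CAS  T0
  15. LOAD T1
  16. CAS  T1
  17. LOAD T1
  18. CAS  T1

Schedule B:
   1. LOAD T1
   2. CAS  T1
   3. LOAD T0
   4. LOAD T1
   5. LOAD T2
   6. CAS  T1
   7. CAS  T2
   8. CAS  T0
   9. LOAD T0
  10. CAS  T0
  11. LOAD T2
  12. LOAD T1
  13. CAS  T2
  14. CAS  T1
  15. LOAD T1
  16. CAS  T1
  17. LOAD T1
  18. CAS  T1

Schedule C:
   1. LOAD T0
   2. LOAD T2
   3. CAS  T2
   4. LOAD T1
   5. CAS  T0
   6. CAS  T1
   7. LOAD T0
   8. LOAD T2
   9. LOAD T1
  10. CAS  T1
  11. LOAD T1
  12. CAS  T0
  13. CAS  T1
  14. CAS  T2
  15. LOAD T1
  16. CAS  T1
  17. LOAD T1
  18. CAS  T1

A

Simulating candidate A:
#1 T1 reads 0
#2 T0 reads 0
#3 T2 reads 0
#4 T2 CAS(0→1) writes; counter now 1
#5 T1 CAS(0→1) fails; counter now 1
#6 T0 CAS(0→1) fails; counter now 1
#7 T0 reads 1
#8 T1 reads 1
#9 T1 CAS(1→2) writes; counter now 2
#10 T2 reads 2
#11 T2 CAS(2→3) writes; counter now 3
#12 T1 reads 3
#13 T1 CAS(3→4) writes; counter now 4
#14 T0 CAS(1→2) fails; counter now 4
#15 T1 reads 4
#16 T1 CAS(4→5) writes; counter now 5
#17 T1 reads 5
#18 T1 CAS(5→6) writes; counter now 6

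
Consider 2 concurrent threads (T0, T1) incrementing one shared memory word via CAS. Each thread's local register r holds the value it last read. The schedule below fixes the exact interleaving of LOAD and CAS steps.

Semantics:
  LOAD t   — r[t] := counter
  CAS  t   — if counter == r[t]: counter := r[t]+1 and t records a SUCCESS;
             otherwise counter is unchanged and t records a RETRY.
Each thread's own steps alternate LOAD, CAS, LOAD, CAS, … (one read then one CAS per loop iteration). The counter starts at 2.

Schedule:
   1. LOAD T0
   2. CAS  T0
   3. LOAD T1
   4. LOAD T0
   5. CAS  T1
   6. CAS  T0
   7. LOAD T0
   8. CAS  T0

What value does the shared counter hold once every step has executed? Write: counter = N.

[1] T0.load  rd  (counter 2, T0.r 2)
[2] T0.cas  hit  (counter 3, T0.r 2)
[3] T1.load  rd  (counter 3, T1.r 3)
[4] T0.load  rd  (counter 3, T0.r 3)
[5] T1.cas  hit  (counter 4, T1.r 3)
[6] T0.cas  miss  (counter 4, T0.r 3)
[7] T0.load  rd  (counter 4, T0.r 4)
[8] T0.cas  hit  (counter 5, T0.r 4)

counter = 5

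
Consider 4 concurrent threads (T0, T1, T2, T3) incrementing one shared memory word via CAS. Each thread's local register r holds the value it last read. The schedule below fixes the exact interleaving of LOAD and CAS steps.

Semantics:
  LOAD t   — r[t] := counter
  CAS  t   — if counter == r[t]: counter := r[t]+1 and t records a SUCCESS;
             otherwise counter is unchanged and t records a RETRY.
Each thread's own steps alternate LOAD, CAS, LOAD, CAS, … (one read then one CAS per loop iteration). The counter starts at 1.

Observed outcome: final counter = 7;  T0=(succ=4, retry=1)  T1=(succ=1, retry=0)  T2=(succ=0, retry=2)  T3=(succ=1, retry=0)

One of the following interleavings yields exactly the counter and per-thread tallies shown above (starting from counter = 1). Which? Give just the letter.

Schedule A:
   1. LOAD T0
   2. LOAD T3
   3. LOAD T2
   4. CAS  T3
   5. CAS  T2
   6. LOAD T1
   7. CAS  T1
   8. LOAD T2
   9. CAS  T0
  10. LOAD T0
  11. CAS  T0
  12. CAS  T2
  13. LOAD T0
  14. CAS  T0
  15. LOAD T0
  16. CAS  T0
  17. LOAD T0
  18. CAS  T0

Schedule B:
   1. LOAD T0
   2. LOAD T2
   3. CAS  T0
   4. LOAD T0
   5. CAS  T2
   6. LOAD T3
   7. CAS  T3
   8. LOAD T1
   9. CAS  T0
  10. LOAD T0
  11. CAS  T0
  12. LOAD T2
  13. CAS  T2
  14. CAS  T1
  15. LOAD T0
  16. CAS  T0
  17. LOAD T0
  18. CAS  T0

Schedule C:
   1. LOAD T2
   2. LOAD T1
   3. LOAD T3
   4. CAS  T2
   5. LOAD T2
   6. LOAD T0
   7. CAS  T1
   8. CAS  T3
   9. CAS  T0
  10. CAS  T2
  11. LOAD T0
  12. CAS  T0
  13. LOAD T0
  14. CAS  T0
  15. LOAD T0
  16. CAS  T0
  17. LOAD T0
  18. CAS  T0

A

Tracing schedule A:
1. LOAD T0 → mem=1 r[T0]=1 [LOAD]
2. LOAD T3 → mem=1 r[T3]=1 [LOAD]
3. LOAD T2 → mem=1 r[T2]=1 [LOAD]
4. CAS T3 → mem=2 r[T3]=1 [OK]
5. CAS T2 → mem=2 r[T2]=1 [RETRY]
6. LOAD T1 → mem=2 r[T1]=2 [LOAD]
7. CAS T1 → mem=3 r[T1]=2 [OK]
8. LOAD T2 → mem=3 r[T2]=3 [LOAD]
9. CAS T0 → mem=3 r[T0]=1 [RETRY]
10. LOAD T0 → mem=3 r[T0]=3 [LOAD]
11. CAS T0 → mem=4 r[T0]=3 [OK]
12. CAS T2 → mem=4 r[T2]=3 [RETRY]
13. LOAD T0 → mem=4 r[T0]=4 [LOAD]
14. CAS T0 → mem=5 r[T0]=4 [OK]
15. LOAD T0 → mem=5 r[T0]=5 [LOAD]
16. CAS T0 → mem=6 r[T0]=5 [OK]
17. LOAD T0 → mem=6 r[T0]=6 [LOAD]
18. CAS T0 → mem=7 r[T0]=6 [OK]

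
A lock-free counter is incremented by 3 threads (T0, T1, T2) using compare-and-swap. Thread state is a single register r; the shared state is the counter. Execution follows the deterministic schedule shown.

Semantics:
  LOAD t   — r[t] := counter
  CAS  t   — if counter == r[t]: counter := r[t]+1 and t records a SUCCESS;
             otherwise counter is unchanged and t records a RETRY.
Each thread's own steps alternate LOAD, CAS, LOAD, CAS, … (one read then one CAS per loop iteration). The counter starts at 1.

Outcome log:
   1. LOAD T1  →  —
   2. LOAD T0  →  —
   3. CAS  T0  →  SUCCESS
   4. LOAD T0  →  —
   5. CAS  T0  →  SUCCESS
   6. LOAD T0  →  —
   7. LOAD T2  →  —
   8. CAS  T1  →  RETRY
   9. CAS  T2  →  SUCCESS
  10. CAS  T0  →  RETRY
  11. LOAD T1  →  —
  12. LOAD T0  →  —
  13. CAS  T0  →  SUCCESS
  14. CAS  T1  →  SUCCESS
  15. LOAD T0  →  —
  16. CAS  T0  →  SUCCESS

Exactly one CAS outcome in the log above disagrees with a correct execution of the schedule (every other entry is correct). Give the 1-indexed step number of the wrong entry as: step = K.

Reference trace:
1. LOAD T1 → mem=1 r[T1]=1 [LOAD]
2. LOAD T0 → mem=1 r[T0]=1 [LOAD]
3. CAS T0 → mem=2 r[T0]=1 [OK]
4. LOAD T0 → mem=2 r[T0]=2 [LOAD]
5. CAS T0 → mem=3 r[T0]=2 [OK]
6. LOAD T0 → mem=3 r[T0]=3 [LOAD]
7. LOAD T2 → mem=3 r[T2]=3 [LOAD]
8. CAS T1 → mem=3 r[T1]=1 [RETRY]
9. CAS T2 → mem=4 r[T2]=3 [OK]
10. CAS T0 → mem=4 r[T0]=3 [RETRY]
11. LOAD T1 → mem=4 r[T1]=4 [LOAD]
12. LOAD T0 → mem=4 r[T0]=4 [LOAD]
13. CAS T0 → mem=5 r[T0]=4 [OK]
14. CAS T1 → mem=5 r[T1]=4 [RETRY]
15. LOAD T0 → mem=5 r[T0]=5 [LOAD]
16. CAS T0 → mem=6 r[T0]=5 [OK]
Log disagrees first at step 14.

step = 14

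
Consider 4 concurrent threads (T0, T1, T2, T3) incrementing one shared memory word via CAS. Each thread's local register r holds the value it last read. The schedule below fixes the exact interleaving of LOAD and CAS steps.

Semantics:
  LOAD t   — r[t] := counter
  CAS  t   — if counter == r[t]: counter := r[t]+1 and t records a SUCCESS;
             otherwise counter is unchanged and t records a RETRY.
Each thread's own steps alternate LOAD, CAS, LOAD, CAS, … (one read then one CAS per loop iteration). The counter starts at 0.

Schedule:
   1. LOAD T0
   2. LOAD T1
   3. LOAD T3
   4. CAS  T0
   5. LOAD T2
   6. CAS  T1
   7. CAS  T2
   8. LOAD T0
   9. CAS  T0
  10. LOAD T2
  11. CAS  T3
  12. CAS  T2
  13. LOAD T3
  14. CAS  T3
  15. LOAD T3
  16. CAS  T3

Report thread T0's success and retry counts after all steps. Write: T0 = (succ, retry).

1. LOAD T0 → mem=0 r[T0]=0 [LOAD]
2. LOAD T1 → mem=0 r[T1]=0 [LOAD]
3. LOAD T3 → mem=0 r[T3]=0 [LOAD]
4. CAS T0 → mem=1 r[T0]=0 [OK]
5. LOAD T2 → mem=1 r[T2]=1 [LOAD]
6. CAS T1 → mem=1 r[T1]=0 [RETRY]
7. CAS T2 → mem=2 r[T2]=1 [OK]
8. LOAD T0 → mem=2 r[T0]=2 [LOAD]
9. CAS T0 → mem=3 r[T0]=2 [OK]
10. LOAD T2 → mem=3 r[T2]=3 [LOAD]
11. CAS T3 → mem=3 r[T3]=0 [RETRY]
12. CAS T2 → mem=4 r[T2]=3 [OK]
13. LOAD T3 → mem=4 r[T3]=4 [LOAD]
14. CAS T3 → mem=5 r[T3]=4 [OK]
15. LOAD T3 → mem=5 r[T3]=5 [LOAD]
16. CAS T3 → mem=6 r[T3]=5 [OK]

T0 = (2, 0)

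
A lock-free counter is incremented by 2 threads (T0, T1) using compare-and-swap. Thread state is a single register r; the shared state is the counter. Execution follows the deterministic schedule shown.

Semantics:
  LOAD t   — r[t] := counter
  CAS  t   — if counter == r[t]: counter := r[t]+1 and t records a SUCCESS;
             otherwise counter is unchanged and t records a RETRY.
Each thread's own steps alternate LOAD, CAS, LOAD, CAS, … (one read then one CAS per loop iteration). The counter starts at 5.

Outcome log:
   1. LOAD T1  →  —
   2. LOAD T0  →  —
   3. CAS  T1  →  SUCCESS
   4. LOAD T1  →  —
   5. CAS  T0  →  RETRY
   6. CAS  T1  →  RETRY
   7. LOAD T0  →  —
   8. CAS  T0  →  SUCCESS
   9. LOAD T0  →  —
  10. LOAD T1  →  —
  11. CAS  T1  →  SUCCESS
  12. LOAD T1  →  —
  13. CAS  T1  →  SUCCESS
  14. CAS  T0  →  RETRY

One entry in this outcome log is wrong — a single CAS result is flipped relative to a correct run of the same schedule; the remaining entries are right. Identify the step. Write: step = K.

step = 6

Correct run:
T1 LOAD — after: cnt=5, r=5 — load
T0 LOAD — after: cnt=5, r=5 — load
T1 CAS — after: cnt=6, r=5 — ok
T1 LOAD — after: cnt=6, r=6 — load
T0 CAS — after: cnt=6, r=5 — retry
T1 CAS — after: cnt=7, r=6 — ok
T0 LOAD — after: cnt=7, r=7 — load
T0 CAS — after: cnt=8, r=7 — ok
T0 LOAD — after: cnt=8, r=8 — load
T1 LOAD — after: cnt=8, r=8 — load
T1 CAS — after: cnt=9, r=8 — ok
T1 LOAD — after: cnt=9, r=9 — load
T1 CAS — after: cnt=10, r=9 — ok
T0 CAS — after: cnt=10, r=8 — retry
Log disagrees first at step 6.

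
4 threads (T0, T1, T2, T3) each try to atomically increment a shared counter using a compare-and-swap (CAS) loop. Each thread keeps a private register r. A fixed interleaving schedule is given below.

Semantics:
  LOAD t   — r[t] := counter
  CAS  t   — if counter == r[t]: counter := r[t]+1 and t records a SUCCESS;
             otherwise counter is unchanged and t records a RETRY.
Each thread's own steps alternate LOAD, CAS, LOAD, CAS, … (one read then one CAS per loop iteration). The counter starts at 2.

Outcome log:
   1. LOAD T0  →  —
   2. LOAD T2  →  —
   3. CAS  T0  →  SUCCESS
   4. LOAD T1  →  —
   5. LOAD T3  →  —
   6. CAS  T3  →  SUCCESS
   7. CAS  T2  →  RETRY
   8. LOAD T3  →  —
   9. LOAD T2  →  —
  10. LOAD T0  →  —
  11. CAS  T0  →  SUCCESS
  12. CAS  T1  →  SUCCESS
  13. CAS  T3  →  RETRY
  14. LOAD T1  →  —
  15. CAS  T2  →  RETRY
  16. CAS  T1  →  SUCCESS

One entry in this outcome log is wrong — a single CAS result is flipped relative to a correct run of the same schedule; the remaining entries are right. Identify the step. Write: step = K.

Re-executing:
step 1: T0 LOAD ⇒ load; ctr=2 reg=2
step 2: T2 LOAD ⇒ load; ctr=2 reg=2
step 3: T0 CAS ⇒ ok; ctr=3 reg=2
step 4: T1 LOAD ⇒ load; ctr=3 reg=3
step 5: T3 LOAD ⇒ load; ctr=3 reg=3
step 6: T3 CAS ⇒ ok; ctr=4 reg=3
step 7: T2 CAS ⇒ retry; ctr=4 reg=2
step 8: T3 LOAD ⇒ load; ctr=4 reg=4
step 9: T2 LOAD ⇒ load; ctr=4 reg=4
step 10: T0 LOAD ⇒ load; ctr=4 reg=4
step 11: T0 CAS ⇒ ok; ctr=5 reg=4
step 12: T1 CAS ⇒ retry; ctr=5 reg=3
step 13: T3 CAS ⇒ retry; ctr=5 reg=4
step 14: T1 LOAD ⇒ load; ctr=5 reg=5
step 15: T2 CAS ⇒ retry; ctr=5 reg=4
step 16: T1 CAS ⇒ ok; ctr=6 reg=5
Log disagrees first at step 12.

step = 12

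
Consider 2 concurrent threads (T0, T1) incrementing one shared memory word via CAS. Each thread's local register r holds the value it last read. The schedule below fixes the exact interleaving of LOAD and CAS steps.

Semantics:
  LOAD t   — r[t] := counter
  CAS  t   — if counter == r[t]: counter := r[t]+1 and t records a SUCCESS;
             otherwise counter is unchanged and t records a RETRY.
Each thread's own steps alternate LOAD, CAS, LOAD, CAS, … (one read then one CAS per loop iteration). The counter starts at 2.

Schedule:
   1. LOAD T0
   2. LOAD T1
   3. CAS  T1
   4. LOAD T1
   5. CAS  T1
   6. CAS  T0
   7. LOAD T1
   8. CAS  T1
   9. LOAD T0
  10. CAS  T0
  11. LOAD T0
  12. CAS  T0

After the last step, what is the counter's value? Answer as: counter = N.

counter = 7

T0 LOAD — after: cnt=2, r=2 — load
T1 LOAD — after: cnt=2, r=2 — load
T1 CAS — after: cnt=3, r=2 — ok
T1 LOAD — after: cnt=3, r=3 — load
T1 CAS — after: cnt=4, r=3 — ok
T0 CAS — after: cnt=4, r=2 — retry
T1 LOAD — after: cnt=4, r=4 — load
T1 CAS — after: cnt=5, r=4 — ok
T0 LOAD — after: cnt=5, r=5 — load
T0 CAS — after: cnt=6, r=5 — ok
T0 LOAD — after: cnt=6, r=6 — load
T0 CAS — after: cnt=7, r=6 — ok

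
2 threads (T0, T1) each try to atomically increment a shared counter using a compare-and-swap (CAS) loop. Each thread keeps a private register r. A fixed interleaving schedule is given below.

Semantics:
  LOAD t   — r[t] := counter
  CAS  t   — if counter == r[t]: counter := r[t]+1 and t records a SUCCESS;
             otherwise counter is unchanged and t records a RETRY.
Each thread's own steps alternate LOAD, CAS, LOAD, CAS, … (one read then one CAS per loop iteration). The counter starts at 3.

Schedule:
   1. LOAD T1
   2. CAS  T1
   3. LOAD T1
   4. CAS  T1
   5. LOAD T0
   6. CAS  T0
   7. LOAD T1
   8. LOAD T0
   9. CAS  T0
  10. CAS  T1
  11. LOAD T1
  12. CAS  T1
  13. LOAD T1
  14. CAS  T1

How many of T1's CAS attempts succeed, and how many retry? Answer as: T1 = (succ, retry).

T1 = (4, 1)

#1 T1 reads 3
#2 T1 CAS(3→4) writes; counter now 4
#3 T1 reads 4
#4 T1 CAS(4→5) writes; counter now 5
#5 T0 reads 5
#6 T0 CAS(5→6) writes; counter now 6
#7 T1 reads 6
#8 T0 reads 6
#9 T0 CAS(6→7) writes; counter now 7
#10 T1 CAS(6→7) fails; counter now 7
#11 T1 reads 7
#12 T1 CAS(7→8) writes; counter now 8
#13 T1 reads 8
#14 T1 CAS(8→9) writes; counter now 9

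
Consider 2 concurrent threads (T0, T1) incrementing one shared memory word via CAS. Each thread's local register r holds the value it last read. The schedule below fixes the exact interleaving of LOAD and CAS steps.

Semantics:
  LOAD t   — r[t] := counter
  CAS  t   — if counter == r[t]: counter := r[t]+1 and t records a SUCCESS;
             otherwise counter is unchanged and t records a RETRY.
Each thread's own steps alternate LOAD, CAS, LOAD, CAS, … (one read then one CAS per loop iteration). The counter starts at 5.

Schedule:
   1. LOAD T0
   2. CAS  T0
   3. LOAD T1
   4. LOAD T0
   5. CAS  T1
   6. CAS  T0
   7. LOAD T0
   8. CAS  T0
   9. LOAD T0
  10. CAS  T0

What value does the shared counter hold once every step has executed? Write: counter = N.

T0 LOAD — after: cnt=5, r=5 — load
T0 CAS — after: cnt=6, r=5 — ok
T1 LOAD — after: cnt=6, r=6 — load
T0 LOAD — after: cnt=6, r=6 — load
T1 CAS — after: cnt=7, r=6 — ok
T0 CAS — after: cnt=7, r=6 — retry
T0 LOAD — after: cnt=7, r=7 — load
T0 CAS — after: cnt=8, r=7 — ok
T0 LOAD — after: cnt=8, r=8 — load
T0 CAS — after: cnt=9, r=8 — ok

counter = 9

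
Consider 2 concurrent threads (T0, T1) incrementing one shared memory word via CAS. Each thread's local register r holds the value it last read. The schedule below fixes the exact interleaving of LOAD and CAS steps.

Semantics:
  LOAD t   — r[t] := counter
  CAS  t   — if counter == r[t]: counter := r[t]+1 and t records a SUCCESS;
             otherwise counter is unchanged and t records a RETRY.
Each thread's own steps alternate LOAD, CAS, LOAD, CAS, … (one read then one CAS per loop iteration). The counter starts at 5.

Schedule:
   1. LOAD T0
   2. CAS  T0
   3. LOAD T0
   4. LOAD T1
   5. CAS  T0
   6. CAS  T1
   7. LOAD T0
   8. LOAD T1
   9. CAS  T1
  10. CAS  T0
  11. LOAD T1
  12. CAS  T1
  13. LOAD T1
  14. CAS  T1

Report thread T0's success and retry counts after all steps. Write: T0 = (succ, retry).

T0 = (2, 1)

[1] T0.load  rd  (counter 5, T0.r 5)
[2] T0.cas  hit  (counter 6, T0.r 5)
[3] T0.load  rd  (counter 6, T0.r 6)
[4] T1.load  rd  (counter 6, T1.r 6)
[5] T0.cas  hit  (counter 7, T0.r 6)
[6] T1.cas  miss  (counter 7, T1.r 6)
[7] T0.load  rd  (counter 7, T0.r 7)
[8] T1.load  rd  (counter 7, T1.r 7)
[9] T1.cas  hit  (counter 8, T1.r 7)
[10] T0.cas  miss  (counter 8, T0.r 7)
[11] T1.load  rd  (counter 8, T1.r 8)
[12] T1.cas  hit  (counter 9, T1.r 8)
[13] T1.load  rd  (counter 9, T1.r 9)
[14] T1.cas  hit  (counter 10, T1.r 9)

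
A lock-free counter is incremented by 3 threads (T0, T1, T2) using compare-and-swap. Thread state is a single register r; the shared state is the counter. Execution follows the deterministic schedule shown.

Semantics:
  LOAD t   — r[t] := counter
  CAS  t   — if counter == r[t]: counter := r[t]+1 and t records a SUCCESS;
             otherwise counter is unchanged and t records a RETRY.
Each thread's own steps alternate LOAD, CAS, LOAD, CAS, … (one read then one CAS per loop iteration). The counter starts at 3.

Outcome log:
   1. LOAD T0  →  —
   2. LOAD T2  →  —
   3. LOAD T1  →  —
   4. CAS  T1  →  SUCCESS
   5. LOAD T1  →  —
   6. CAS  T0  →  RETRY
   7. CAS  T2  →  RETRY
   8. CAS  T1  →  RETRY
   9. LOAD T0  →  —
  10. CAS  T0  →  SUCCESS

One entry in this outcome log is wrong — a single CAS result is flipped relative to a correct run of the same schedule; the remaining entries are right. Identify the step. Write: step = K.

Correct run:
1. LOAD T0 → mem=3 r[T0]=3 [LOAD]
2. LOAD T2 → mem=3 r[T2]=3 [LOAD]
3. LOAD T1 → mem=3 r[T1]=3 [LOAD]
4. CAS T1 → mem=4 r[T1]=3 [OK]
5. LOAD T1 → mem=4 r[T1]=4 [LOAD]
6. CAS T0 → mem=4 r[T0]=3 [RETRY]
7. CAS T2 → mem=4 r[T2]=3 [RETRY]
8. CAS T1 → mem=5 r[T1]=4 [OK]
9. LOAD T0 → mem=5 r[T0]=5 [LOAD]
10. CAS T0 → mem=6 r[T0]=5 [OK]
Flip is step 8.

step = 8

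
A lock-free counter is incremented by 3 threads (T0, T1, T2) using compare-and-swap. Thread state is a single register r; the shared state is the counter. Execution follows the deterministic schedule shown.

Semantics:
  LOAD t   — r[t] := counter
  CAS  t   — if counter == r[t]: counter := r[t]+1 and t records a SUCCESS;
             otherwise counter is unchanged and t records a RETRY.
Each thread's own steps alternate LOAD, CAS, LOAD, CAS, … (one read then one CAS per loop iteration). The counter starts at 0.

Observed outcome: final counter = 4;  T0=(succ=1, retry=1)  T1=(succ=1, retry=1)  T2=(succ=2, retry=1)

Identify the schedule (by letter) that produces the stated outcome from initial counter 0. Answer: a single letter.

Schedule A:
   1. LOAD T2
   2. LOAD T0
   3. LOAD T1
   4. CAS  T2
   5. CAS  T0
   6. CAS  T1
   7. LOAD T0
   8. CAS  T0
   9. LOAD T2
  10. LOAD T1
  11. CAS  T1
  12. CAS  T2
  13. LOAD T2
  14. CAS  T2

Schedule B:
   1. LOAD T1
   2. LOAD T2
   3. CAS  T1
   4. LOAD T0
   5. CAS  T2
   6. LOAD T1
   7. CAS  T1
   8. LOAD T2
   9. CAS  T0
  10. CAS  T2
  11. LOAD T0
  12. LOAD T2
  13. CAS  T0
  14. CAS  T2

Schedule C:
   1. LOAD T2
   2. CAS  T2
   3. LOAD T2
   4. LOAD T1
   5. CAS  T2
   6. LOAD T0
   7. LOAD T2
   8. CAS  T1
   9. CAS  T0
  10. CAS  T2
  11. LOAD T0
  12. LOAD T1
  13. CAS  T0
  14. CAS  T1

Tracing schedule A:
#1 T2 reads 0
#2 T0 reads 0
#3 T1 reads 0
#4 T2 CAS(0→1) writes; counter now 1
#5 T0 CAS(0→1) fails; counter now 1
#6 T1 CAS(0→1) fails; counter now 1
#7 T0 reads 1
#8 T0 CAS(1→2) writes; counter now 2
#9 T2 reads 2
#10 T1 reads 2
#11 T1 CAS(2→3) writes; counter now 3
#12 T2 CAS(2→3) fails; counter now 3
#13 T2 reads 3
#14 T2 CAS(3→4) writes; counter now 4

A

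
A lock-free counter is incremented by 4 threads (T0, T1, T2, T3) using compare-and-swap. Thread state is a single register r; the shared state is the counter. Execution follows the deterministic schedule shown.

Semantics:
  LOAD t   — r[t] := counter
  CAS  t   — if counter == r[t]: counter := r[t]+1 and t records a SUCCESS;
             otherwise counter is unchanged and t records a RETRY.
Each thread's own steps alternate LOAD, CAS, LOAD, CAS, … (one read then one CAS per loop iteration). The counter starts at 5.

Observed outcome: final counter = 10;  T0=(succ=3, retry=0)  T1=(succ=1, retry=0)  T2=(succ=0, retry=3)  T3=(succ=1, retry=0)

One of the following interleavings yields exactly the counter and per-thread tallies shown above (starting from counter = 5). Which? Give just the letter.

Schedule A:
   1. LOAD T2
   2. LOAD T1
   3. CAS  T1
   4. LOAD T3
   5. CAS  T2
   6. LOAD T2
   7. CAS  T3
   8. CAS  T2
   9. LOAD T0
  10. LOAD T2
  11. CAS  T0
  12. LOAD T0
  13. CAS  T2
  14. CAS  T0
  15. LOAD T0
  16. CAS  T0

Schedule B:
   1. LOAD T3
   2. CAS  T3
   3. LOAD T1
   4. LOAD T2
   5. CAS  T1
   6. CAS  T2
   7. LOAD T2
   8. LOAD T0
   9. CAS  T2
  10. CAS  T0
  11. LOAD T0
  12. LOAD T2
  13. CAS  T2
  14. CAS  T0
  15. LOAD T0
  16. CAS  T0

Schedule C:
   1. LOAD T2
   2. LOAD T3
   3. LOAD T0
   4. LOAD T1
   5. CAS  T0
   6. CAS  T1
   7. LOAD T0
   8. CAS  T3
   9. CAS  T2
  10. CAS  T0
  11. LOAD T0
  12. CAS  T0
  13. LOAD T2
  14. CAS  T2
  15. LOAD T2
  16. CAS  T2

Tracing schedule A:
1. LOAD T2 → mem=5 r[T2]=5 [LOAD]
2. LOAD T1 → mem=5 r[T1]=5 [LOAD]
3. CAS T1 → mem=6 r[T1]=5 [OK]
4. LOAD T3 → mem=6 r[T3]=6 [LOAD]
5. CAS T2 → mem=6 r[T2]=5 [RETRY]
6. LOAD T2 → mem=6 r[T2]=6 [LOAD]
7. CAS T3 → mem=7 r[T3]=6 [OK]
8. CAS T2 → mem=7 r[T2]=6 [RETRY]
9. LOAD T0 → mem=7 r[T0]=7 [LOAD]
10. LOAD T2 → mem=7 r[T2]=7 [LOAD]
11. CAS T0 → mem=8 r[T0]=7 [OK]
12. LOAD T0 → mem=8 r[T0]=8 [LOAD]
13. CAS T2 → mem=8 r[T2]=7 [RETRY]
14. CAS T0 → mem=9 r[T0]=8 [OK]
15. LOAD T0 → mem=9 r[T0]=9 [LOAD]
16. CAS T0 → mem=10 r[T0]=9 [OK]

A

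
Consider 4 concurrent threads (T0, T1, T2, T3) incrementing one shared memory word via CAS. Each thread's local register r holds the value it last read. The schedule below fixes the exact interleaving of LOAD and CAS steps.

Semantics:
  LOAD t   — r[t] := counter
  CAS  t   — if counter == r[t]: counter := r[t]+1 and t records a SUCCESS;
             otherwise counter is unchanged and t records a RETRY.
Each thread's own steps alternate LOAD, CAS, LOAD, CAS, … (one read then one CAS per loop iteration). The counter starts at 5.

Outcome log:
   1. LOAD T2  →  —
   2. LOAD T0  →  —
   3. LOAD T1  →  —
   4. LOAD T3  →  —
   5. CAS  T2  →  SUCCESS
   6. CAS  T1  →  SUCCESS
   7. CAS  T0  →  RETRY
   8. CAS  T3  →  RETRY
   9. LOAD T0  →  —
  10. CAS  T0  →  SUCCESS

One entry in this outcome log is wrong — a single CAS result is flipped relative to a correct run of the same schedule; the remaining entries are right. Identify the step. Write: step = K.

Correct run:
step 1: T2 LOAD ⇒ load; ctr=5 reg=5
step 2: T0 LOAD ⇒ load; ctr=5 reg=5
step 3: T1 LOAD ⇒ load; ctr=5 reg=5
step 4: T3 LOAD ⇒ load; ctr=5 reg=5
step 5: T2 CAS ⇒ ok; ctr=6 reg=5
step 6: T1 CAS ⇒ retry; ctr=6 reg=5
step 7: T0 CAS ⇒ retry; ctr=6 reg=5
step 8: T3 CAS ⇒ retry; ctr=6 reg=5
step 9: T0 LOAD ⇒ load; ctr=6 reg=6
step 10: T0 CAS ⇒ ok; ctr=7 reg=6
Log disagrees first at step 6.

step = 6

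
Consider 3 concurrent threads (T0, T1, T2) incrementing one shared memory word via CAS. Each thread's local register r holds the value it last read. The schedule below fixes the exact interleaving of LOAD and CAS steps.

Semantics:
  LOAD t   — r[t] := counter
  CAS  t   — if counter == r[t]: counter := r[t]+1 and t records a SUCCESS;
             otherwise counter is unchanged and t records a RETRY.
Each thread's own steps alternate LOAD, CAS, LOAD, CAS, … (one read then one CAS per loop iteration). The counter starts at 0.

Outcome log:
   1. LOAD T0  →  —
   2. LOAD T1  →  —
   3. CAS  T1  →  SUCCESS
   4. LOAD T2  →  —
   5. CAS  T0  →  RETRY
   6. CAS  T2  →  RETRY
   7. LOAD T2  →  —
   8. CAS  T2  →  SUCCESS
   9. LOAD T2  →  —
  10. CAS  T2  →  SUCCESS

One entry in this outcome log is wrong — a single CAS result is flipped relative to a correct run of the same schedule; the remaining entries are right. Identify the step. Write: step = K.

Correct run:
T0 LOAD — after: cnt=0, r=0 — load
T1 LOAD — after: cnt=0, r=0 — load
T1 CAS — after: cnt=1, r=0 — ok
T2 LOAD — after: cnt=1, r=1 — load
T0 CAS — after: cnt=1, r=0 — retry
T2 CAS — after: cnt=2, r=1 — ok
T2 LOAD — after: cnt=2, r=2 — load
T2 CAS — after: cnt=3, r=2 — ok
T2 LOAD — after: cnt=3, r=3 — load
T2 CAS — after: cnt=4, r=3 — ok
Flip is step 6.

step = 6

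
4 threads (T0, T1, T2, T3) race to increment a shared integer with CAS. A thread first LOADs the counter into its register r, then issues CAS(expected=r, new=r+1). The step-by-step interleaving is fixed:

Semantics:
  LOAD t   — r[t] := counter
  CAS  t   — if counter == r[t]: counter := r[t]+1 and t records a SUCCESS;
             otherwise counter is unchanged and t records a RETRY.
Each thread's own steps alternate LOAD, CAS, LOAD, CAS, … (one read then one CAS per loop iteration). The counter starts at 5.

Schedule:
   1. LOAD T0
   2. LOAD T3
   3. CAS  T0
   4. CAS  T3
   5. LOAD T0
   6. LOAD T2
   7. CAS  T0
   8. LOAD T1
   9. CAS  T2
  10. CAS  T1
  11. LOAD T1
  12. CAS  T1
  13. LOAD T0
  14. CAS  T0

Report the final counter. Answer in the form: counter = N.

counter = 10

#1 T0 reads 5
#2 T3 reads 5
#3 T0 CAS(5→6) writes; counter now 6
#4 T3 CAS(5→6) fails; counter now 6
#5 T0 reads 6
#6 T2 reads 6
#7 T0 CAS(6→7) writes; counter now 7
#8 T1 reads 7
#9 T2 CAS(6→7) fails; counter now 7
#10 T1 CAS(7→8) writes; counter now 8
#11 T1 reads 8
#12 T1 CAS(8→9) writes; counter now 9
#13 T0 reads 9
#14 T0 CAS(9→10) writes; counter now 10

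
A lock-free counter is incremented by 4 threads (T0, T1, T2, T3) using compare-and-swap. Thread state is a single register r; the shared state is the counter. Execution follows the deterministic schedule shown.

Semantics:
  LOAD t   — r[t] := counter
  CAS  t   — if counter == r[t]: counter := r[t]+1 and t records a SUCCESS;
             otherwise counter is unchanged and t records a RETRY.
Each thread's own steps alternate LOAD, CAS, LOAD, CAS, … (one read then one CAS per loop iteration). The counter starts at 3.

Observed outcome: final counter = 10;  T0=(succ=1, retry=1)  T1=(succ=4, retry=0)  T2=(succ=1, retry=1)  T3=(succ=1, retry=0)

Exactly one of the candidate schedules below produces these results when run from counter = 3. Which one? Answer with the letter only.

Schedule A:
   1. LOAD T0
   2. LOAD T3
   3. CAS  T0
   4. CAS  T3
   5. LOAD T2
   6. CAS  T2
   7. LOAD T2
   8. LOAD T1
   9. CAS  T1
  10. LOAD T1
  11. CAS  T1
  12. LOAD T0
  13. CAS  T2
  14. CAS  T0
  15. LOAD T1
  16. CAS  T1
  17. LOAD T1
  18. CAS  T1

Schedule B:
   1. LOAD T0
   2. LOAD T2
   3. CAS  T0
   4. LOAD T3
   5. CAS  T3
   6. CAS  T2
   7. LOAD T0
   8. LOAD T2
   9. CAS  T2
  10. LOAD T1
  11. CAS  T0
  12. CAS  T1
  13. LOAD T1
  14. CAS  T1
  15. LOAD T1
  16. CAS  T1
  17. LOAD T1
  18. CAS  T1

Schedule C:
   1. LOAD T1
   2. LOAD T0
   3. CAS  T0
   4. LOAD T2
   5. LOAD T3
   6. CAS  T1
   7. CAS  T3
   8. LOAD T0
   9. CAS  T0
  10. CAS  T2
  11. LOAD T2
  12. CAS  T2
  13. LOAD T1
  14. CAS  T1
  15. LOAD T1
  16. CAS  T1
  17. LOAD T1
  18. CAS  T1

B

Tracing schedule B:
T0 LOAD — after: cnt=3, r=3 — load
T2 LOAD — after: cnt=3, r=3 — load
T0 CAS — after: cnt=4, r=3 — ok
T3 LOAD — after: cnt=4, r=4 — load
T3 CAS — after: cnt=5, r=4 — ok
T2 CAS — after: cnt=5, r=3 — retry
T0 LOAD — after: cnt=5, r=5 — load
T2 LOAD — after: cnt=5, r=5 — load
T2 CAS — after: cnt=6, r=5 — ok
T1 LOAD — after: cnt=6, r=6 — load
T0 CAS — after: cnt=6, r=5 — retry
T1 CAS — after: cnt=7, r=6 — ok
T1 LOAD — after: cnt=7, r=7 — load
T1 CAS — after: cnt=8, r=7 — ok
T1 LOAD — after: cnt=8, r=8 — load
T1 CAS — after: cnt=9, r=8 — ok
T1 LOAD — after: cnt=9, r=9 — load
T1 CAS — after: cnt=10, r=9 — ok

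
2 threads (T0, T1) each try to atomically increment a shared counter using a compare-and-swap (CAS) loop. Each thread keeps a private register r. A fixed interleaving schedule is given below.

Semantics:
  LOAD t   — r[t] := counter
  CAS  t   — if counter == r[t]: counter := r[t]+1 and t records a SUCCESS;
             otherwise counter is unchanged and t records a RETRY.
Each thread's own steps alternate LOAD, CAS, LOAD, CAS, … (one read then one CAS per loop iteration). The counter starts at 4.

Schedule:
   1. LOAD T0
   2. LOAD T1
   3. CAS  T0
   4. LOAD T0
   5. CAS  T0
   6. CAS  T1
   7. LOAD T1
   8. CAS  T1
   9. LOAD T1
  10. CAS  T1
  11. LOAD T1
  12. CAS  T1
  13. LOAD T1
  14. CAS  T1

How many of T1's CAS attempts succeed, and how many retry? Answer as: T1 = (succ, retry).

   1) LOAD T0:  M=4  r_T0=4
   2) LOAD T1:  M=4  r_T1=4
   3) CAS  T0:  M=5  r_T0=4 ✓
   4) LOAD T0:  M=5  r_T0=5
   5) CAS  T0:  M=6  r_T0=5 ✓
   6) CAS  T1:  M=6  r_T1=4 ✗
   7) LOAD T1:  M=6  r_T1=6
   8) CAS  T1:  M=7  r_T1=6 ✓
   9) LOAD T1:  M=7  r_T1=7
  10) CAS  T1:  M=8  r_T1=7 ✓
  11) LOAD T1:  M=8  r_T1=8
  12) CAS  T1:  M=9  r_T1=8 ✓
  13) LOAD T1:  M=9  r_T1=9
  14) CAS  T1:  M=10  r_T1=9 ✓

T1 = (4, 1)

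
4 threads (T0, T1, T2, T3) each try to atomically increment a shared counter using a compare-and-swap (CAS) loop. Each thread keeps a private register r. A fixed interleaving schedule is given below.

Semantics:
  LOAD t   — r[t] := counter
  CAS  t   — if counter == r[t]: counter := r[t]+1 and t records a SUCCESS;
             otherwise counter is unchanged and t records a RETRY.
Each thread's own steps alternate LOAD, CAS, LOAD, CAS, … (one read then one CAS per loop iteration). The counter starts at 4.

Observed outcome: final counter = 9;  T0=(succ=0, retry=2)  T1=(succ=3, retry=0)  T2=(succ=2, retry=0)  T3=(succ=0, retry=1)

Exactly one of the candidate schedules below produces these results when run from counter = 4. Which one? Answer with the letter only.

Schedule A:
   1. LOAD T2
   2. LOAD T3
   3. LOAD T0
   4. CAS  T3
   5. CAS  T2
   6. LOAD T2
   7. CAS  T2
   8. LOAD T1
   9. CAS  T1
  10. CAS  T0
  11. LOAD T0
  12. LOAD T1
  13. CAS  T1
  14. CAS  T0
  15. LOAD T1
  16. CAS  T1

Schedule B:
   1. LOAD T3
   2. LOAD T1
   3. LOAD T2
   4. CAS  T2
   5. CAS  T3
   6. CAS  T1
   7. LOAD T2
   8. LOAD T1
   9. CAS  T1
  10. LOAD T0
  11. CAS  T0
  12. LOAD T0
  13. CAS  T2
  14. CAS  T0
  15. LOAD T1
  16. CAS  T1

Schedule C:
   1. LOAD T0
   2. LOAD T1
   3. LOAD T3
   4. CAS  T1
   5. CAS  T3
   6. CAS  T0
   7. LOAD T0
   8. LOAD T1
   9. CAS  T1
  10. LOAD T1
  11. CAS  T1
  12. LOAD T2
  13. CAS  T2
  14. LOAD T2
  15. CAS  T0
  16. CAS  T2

Tracing schedule C:
step 1: T0 LOAD ⇒ load; ctr=4 reg=4
step 2: T1 LOAD ⇒ load; ctr=4 reg=4
step 3: T3 LOAD ⇒ load; ctr=4 reg=4
step 4: T1 CAS ⇒ ok; ctr=5 reg=4
step 5: T3 CAS ⇒ retry; ctr=5 reg=4
step 6: T0 CAS ⇒ retry; ctr=5 reg=4
step 7: T0 LOAD ⇒ load; ctr=5 reg=5
step 8: T1 LOAD ⇒ load; ctr=5 reg=5
step 9: T1 CAS ⇒ ok; ctr=6 reg=5
step 10: T1 LOAD ⇒ load; ctr=6 reg=6
step 11: T1 CAS ⇒ ok; ctr=7 reg=6
step 12: T2 LOAD ⇒ load; ctr=7 reg=7
step 13: T2 CAS ⇒ ok; ctr=8 reg=7
step 14: T2 LOAD ⇒ load; ctr=8 reg=8
step 15: T0 CAS ⇒ retry; ctr=8 reg=5
step 16: T2 CAS ⇒ ok; ctr=9 reg=8

C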